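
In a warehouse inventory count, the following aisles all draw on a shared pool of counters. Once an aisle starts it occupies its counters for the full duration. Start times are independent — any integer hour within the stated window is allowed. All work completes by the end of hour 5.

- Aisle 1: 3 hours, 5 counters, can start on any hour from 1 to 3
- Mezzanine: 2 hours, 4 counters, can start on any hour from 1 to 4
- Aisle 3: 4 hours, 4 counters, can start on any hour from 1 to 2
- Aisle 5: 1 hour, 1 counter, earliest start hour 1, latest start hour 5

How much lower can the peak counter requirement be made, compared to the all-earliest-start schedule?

Early-start peak: h1:14  h2:13  h3:9  h4:4  h5:0 ⇒ 14.
Leveled (Aisle 1@1, Mezzanine@4, Aisle 3@1, Aisle 5@4): h1:9  h2:9  h3:9  h4:9  h5:4 ⇒ 9.
Reduction 14 − 9 = 5.

5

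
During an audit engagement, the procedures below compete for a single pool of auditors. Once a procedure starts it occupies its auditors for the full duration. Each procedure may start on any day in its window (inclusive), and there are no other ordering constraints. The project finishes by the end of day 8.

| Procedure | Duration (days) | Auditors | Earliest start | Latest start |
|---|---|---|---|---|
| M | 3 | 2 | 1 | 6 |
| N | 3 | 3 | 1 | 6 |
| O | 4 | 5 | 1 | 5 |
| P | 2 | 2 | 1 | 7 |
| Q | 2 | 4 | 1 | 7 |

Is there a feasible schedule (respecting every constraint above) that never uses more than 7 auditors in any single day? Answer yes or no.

Schedule M@1, N@5, O@1, P@4, Q@6: d1:7  d2:7  d3:7  d4:7  d5:5  d6:7  d7:7  d8:0 — peak 7 ≤ 7.

yes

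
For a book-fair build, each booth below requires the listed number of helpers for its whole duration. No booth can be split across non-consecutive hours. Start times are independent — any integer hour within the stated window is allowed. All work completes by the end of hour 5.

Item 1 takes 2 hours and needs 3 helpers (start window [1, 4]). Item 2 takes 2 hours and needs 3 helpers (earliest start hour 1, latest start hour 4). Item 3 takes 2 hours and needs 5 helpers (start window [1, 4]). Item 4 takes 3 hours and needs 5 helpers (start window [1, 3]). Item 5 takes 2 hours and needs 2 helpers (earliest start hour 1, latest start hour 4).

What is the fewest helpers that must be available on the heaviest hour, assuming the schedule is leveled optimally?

10

Early-start (Item 1@1, Item 2@1, Item 3@1, Item 4@1, Item 5@1) gives peak 18: h1:18  h2:18  h3:5  h4:0  h5:0.
Shift Item 3→3, Item 4→3.
Schedule Item 1@1, Item 2@1, Item 3@3, Item 4@3, Item 5@1: h1:8  h2:8  h3:10  h4:10  h5:5 — peak 10.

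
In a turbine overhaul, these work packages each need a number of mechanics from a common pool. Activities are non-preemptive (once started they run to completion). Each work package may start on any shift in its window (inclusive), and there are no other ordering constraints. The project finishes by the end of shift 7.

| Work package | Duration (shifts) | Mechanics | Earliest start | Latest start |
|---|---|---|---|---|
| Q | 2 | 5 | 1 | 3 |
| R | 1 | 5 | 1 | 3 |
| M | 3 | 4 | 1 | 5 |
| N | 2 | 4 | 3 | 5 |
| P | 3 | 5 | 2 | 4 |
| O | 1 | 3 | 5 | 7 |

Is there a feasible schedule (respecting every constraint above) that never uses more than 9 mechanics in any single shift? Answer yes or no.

yes

Schedule Q@1, R@3, M@1, N@4, P@4, O@6: s1:9  s2:9  s3:9  s4:9  s5:9  s6:8  s7:0 — peak 9 ≤ 9.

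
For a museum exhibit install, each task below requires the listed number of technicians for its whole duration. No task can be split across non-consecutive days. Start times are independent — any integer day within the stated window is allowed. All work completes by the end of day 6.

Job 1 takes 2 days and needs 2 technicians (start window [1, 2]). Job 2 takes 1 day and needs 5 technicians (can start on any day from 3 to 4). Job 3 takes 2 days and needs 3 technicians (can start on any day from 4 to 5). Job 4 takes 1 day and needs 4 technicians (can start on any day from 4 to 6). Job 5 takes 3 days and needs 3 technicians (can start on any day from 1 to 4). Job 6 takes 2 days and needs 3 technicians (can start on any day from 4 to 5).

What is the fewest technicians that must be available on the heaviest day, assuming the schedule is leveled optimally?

8

Early-start (Job 1@1, Job 2@3, Job 3@4, Job 4@4, Job 5@1, Job 6@4) gives peak 10: d1:5  d2:5  d3:8  d4:10  d5:6  d6:0.
Shift Job 6→5.
Schedule Job 1@1, Job 2@3, Job 3@4, Job 4@4, Job 5@1, Job 6@5: d1:5  d2:5  d3:8  d4:7  d5:6  d6:3 — peak 8.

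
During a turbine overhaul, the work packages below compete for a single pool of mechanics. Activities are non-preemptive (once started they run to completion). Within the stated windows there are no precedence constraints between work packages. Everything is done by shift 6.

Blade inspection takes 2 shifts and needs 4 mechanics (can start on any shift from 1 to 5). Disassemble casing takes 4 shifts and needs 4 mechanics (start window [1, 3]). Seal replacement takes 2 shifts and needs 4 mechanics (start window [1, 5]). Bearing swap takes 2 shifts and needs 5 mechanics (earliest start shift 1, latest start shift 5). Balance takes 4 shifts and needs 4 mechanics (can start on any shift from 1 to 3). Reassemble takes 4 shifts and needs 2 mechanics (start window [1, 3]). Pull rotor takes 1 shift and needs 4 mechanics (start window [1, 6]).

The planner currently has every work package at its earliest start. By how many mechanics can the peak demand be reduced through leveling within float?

Early-start peak: s1:27  s2:23  s3:10  s4:10  s5:0  s6:0 ⇒ 27.
Leveled (Blade inspection@1, Disassemble casing@1, Seal replacement@1, Bearing swap@5, Balance@3, Reassemble@1, Pull rotor@3): s1:14  s2:14  s3:14  s4:10  s5:9  s6:9 ⇒ 14.
Reduction 27 − 14 = 13.

13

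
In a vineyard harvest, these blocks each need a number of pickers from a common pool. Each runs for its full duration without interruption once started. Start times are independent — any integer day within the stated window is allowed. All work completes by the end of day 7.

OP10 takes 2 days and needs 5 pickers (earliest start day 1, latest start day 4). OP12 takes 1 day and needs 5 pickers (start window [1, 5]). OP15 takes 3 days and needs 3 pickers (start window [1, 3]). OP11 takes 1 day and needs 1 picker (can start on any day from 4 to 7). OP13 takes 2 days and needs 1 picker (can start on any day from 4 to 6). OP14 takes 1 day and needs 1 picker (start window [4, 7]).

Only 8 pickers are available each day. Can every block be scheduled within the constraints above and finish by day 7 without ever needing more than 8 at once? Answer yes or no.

Schedule OP10@1, OP12@3, OP15@1, OP11@4, OP13@4, OP14@4: d1:8  d2:8  d3:8  d4:3  d5:1  d6:0  d7:0 — peak 8 ≤ 8.

yes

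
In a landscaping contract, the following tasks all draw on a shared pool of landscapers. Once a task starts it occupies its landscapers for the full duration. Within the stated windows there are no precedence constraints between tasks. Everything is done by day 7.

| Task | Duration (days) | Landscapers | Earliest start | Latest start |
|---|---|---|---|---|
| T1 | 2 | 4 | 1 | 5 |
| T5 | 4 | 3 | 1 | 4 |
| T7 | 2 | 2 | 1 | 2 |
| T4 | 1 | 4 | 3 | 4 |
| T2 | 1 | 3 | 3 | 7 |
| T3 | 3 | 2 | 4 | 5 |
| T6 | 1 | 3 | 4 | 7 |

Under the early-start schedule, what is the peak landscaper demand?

10

Early-start schedule: T1@1, T5@1, T7@1, T4@3, T2@3, T3@4, T6@4.
Load per day: day 1: 9, day 2: 9, day 3: 10, day 4: 8, day 5: 2, day 6: 2, day 7: 0.
Peak is 10.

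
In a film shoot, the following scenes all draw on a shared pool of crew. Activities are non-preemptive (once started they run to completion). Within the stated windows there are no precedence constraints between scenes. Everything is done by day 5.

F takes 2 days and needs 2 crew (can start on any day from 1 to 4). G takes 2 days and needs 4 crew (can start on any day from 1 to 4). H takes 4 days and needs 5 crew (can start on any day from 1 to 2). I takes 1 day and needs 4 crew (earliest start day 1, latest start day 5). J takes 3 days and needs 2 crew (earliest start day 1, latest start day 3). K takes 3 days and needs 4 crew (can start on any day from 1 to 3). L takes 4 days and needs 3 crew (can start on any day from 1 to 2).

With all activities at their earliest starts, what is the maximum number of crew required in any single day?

Early-start schedule: F@1, G@1, H@1, I@1, J@1, K@1, L@1.
Load per day: day 1: 24, day 2: 20, day 3: 14, day 4: 8, day 5: 0.
Peak is 24.

24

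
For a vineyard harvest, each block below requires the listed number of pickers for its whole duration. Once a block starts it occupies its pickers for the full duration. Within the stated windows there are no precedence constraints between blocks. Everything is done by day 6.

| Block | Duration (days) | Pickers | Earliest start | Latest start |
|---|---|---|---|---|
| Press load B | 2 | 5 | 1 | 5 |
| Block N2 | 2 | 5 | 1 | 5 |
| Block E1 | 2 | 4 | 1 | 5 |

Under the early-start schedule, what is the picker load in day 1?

At early start, day 1 has: Press load B, Block N2, Block E1.
Demand: 5 + 5 + 4 = 14.

14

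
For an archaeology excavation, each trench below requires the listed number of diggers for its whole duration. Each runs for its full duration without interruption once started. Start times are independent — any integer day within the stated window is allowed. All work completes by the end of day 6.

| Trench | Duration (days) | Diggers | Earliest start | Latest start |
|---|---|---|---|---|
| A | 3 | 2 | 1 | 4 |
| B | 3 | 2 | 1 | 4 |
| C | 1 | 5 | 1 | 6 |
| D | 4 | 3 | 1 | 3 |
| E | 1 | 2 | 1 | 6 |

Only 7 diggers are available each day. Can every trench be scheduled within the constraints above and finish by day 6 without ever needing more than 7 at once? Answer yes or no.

yes

Schedule A@1, B@1, C@5, D@1, E@4: d1:7  d2:7  d3:7  d4:5  d5:5  d6:0 — peak 7 ≤ 7.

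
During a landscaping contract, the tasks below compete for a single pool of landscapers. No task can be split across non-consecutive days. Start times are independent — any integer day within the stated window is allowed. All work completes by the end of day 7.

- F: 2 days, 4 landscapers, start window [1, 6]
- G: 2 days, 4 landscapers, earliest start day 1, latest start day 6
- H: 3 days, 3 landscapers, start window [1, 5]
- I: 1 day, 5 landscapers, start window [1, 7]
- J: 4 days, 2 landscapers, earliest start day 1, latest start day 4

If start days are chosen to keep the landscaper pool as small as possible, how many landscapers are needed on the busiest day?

7

Early-start (F@1, G@1, H@1, I@1, J@1) gives peak 18: d1:18  d2:13  d3:5  d4:2  d5:0  d6:0  d7:0.
Shift G→3, I→5, J→4.
Schedule F@1, G@3, H@1, I@5, J@4: d1:7  d2:7  d3:7  d4:6  d5:7  d6:2  d7:2 — peak 7.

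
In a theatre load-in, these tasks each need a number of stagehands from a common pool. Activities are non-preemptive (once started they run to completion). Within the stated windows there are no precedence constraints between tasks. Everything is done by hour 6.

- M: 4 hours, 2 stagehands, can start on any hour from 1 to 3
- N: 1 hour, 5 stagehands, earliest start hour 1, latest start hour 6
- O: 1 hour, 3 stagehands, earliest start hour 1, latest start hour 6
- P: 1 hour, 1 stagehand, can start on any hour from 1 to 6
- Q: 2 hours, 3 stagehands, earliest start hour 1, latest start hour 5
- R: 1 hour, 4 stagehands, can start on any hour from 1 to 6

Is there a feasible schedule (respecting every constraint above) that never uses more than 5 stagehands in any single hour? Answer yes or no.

Schedule M@1, N@5, O@1, P@2, Q@3, R@6: h1:5  h2:3  h3:5  h4:5  h5:5  h6:4 — peak 5 ≤ 5.

yes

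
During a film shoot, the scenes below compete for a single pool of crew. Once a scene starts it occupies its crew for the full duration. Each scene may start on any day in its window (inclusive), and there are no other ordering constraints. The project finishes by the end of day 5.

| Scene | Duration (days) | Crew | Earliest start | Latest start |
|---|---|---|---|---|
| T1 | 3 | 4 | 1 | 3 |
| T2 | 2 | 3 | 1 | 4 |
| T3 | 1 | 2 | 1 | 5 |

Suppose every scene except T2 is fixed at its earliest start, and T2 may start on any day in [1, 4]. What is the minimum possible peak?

T2@1: d1:9  d2:7  d3:4  d4:0  d5:0 → peak 9
T2@2: d1:6  d2:7  d3:7  d4:0  d5:0 → peak 7
T2@3: d1:6  d2:4  d3:7  d4:3  d5:0 → peak 7
T2@4: d1:6  d2:4  d3:4  d4:3  d5:3 → peak 6
Best is T2@4, peak 6.

6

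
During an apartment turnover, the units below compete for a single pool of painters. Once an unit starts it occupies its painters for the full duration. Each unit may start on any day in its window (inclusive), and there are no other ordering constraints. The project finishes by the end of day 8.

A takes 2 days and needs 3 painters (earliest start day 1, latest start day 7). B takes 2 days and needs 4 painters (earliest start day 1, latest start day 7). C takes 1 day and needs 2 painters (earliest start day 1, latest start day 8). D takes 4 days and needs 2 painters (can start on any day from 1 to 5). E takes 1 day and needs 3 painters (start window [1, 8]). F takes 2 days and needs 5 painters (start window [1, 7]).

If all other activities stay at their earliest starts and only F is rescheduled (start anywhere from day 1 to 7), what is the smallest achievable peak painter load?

F@1: d1:19  d2:14  d3:2  d4:2  d5:0  d6:0  d7:0  d8:0 → peak 19
F@2: d1:14  d2:14  d3:7  d4:2  d5:0  d6:0  d7:0  d8:0 → peak 14
F@3: d1:14  d2:9  d3:7  d4:7  d5:0  d6:0  d7:0  d8:0 → peak 14
F@4: d1:14  d2:9  d3:2  d4:7  d5:5  d6:0  d7:0  d8:0 → peak 14
F@5: d1:14  d2:9  d3:2  d4:2  d5:5  d6:5  d7:0  d8:0 → peak 14
F@6: d1:14  d2:9  d3:2  d4:2  d5:0  d6:5  d7:5  d8:0 → peak 14
F@7: d1:14  d2:9  d3:2  d4:2  d5:0  d6:0  d7:5  d8:5 → peak 14
Best is F@2, peak 14.

14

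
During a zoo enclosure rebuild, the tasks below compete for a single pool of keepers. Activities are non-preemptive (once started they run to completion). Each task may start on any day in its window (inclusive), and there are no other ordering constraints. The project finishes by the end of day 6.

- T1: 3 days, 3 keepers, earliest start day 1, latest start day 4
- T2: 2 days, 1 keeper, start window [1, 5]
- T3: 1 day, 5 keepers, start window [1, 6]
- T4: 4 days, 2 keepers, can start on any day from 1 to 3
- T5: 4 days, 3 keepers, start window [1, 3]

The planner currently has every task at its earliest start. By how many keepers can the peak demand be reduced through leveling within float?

6

Early-start peak: d1:14  d2:9  d3:8  d4:5  d5:0  d6:0 ⇒ 14.
Leveled (T1@1, T2@1, T3@5, T4@1, T5@3): d1:6  d2:6  d3:8  d4:5  d5:8  d6:3 ⇒ 8.
Reduction 14 − 8 = 6.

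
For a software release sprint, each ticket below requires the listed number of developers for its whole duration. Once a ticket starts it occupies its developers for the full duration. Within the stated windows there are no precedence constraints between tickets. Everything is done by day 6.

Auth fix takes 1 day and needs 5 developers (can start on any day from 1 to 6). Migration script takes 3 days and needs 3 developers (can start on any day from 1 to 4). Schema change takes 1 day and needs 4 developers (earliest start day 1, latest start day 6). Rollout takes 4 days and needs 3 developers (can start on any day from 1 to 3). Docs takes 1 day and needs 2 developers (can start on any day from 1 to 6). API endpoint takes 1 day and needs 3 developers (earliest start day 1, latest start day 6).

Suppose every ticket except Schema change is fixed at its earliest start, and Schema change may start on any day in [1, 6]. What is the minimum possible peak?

Schema change@1: d1:20  d2:6  d3:6  d4:3  d5:0  d6:0 → peak 20
Schema change@2: d1:16  d2:10  d3:6  d4:3  d5:0  d6:0 → peak 16
Schema change@3: d1:16  d2:6  d3:10  d4:3  d5:0  d6:0 → peak 16
Schema change@4: d1:16  d2:6  d3:6  d4:7  d5:0  d6:0 → peak 16
Schema change@5: d1:16  d2:6  d3:6  d4:3  d5:4  d6:0 → peak 16
Schema change@6: d1:16  d2:6  d3:6  d4:3  d5:0  d6:4 → peak 16
Best is Schema change@2, peak 16.

16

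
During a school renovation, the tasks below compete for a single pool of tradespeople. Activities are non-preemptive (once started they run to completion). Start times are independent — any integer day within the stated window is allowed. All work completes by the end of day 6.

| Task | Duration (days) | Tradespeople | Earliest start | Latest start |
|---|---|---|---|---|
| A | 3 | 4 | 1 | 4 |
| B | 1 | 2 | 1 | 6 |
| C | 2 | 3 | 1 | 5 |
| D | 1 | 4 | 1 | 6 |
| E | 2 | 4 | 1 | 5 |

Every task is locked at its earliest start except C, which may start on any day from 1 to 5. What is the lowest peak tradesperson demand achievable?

C@1: d1:17  d2:11  d3:4  d4:0  d5:0  d6:0 → peak 17
C@2: d1:14  d2:11  d3:7  d4:0  d5:0  d6:0 → peak 14
C@3: d1:14  d2:8  d3:7  d4:3  d5:0  d6:0 → peak 14
C@4: d1:14  d2:8  d3:4  d4:3  d5:3  d6:0 → peak 14
C@5: d1:14  d2:8  d3:4  d4:0  d5:3  d6:3 → peak 14
Best is C@2, peak 14.

14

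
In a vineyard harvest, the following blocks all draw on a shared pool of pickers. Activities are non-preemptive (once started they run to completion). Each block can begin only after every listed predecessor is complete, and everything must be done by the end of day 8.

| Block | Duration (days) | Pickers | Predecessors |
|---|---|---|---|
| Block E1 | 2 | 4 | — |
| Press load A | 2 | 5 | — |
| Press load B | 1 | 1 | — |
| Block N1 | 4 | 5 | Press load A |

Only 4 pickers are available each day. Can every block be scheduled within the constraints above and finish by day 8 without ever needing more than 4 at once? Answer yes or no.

no

Total picker-days = 39; over 8 days the average is 39/8 > 4, so some day must exceed 4.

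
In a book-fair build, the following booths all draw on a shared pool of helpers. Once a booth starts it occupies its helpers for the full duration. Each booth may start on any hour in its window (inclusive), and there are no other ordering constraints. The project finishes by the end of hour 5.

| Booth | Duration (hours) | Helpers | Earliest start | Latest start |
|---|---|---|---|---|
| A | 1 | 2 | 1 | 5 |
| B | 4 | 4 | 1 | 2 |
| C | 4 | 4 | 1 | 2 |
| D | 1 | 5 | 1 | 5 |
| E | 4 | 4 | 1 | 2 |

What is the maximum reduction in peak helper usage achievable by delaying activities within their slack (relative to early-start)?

Early-start peak: h1:19  h2:12  h3:12  h4:12  h5:0 ⇒ 19.
Leveled (A@1, B@1, C@1, D@5, E@2): h1:10  h2:12  h3:12  h4:12  h5:9 ⇒ 12.
Reduction 19 − 12 = 7.

7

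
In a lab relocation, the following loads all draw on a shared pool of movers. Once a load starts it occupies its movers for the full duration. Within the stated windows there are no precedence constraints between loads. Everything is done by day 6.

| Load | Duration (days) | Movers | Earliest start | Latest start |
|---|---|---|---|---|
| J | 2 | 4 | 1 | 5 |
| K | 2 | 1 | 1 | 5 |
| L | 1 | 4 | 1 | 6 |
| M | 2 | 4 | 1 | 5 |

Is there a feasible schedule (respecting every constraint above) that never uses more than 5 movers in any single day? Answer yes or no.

yes

Schedule J@1, K@1, L@3, M@4: d1:5  d2:5  d3:4  d4:4  d5:4  d6:0 — peak 5 ≤ 5.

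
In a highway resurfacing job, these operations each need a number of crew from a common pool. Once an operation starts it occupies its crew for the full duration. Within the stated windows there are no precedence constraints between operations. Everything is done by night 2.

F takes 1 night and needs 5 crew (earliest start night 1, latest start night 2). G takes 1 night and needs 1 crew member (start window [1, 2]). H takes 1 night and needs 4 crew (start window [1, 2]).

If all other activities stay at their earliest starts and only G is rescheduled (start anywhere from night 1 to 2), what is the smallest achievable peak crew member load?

9

G@1: n1:10  n2:0 → peak 10
G@2: n1:9  n2:1 → peak 9
Best is G@2, peak 9.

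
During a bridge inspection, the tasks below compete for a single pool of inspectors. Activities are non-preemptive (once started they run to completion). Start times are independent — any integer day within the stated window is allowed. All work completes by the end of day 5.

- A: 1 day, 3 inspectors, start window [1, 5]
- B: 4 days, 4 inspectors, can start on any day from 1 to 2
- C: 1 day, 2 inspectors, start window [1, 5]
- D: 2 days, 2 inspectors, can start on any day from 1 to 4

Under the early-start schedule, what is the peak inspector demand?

Early-start schedule: A@1, B@1, C@1, D@1.
Load per day: day 1: 11, day 2: 6, day 3: 4, day 4: 4, day 5: 0.
Peak is 11.

11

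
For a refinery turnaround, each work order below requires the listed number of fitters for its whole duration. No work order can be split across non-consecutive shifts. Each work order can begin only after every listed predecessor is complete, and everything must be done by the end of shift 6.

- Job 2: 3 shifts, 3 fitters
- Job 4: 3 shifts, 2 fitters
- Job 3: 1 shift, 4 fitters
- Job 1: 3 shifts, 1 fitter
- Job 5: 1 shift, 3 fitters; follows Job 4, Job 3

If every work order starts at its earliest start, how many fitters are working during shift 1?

10

At early start, shift 1 has: Job 2, Job 4, Job 3, Job 1.
Demand: 3 + 2 + 4 + 1 = 10.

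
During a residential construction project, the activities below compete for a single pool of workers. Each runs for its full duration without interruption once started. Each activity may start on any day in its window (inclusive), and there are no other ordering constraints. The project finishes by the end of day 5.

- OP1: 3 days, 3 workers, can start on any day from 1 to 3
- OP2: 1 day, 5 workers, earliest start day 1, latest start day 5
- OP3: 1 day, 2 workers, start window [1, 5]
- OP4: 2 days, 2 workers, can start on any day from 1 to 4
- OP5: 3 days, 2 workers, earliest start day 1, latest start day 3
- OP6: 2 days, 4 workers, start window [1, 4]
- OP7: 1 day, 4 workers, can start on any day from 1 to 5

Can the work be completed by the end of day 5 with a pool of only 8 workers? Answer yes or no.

yes

Schedule OP1@1, OP2@1, OP3@2, OP4@3, OP5@2, OP6@4, OP7@5: d1:8  d2:7  d3:7  d4:8  d5:8 — peak 8 ≤ 8.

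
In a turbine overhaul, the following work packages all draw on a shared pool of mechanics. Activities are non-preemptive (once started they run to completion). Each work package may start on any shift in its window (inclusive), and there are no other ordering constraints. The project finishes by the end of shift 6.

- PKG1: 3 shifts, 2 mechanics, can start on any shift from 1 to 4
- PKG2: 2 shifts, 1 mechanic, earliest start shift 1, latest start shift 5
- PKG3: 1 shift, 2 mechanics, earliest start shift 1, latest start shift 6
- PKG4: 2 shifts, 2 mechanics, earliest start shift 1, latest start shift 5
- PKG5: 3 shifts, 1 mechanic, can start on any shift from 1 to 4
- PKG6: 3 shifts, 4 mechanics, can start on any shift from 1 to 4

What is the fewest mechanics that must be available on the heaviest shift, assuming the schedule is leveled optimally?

5

Early-start (PKG1@1, PKG2@1, PKG3@1, PKG4@1, PKG5@1, PKG6@1) gives peak 12: s1:12  s2:10  s3:7  s4:0  s5:0  s6:0.
Shift PKG4→2, PKG5→3, PKG6→4.
Schedule PKG1@1, PKG2@1, PKG3@1, PKG4@2, PKG5@3, PKG6@4: s1:5  s2:5  s3:5  s4:5  s5:5  s6:4 — peak 5.
Total mechanic-shifts = 29 over 6 shifts ⇒ peak ≥ ⌈29/6⌉ = 5, so 5 is optimal.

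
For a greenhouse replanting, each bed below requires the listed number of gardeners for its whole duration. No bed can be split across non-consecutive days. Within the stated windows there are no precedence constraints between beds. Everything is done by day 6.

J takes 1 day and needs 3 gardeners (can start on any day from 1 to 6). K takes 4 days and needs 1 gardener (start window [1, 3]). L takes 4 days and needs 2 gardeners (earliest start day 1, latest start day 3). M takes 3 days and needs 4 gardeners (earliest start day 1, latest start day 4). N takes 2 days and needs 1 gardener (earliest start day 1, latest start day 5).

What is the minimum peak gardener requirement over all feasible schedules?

Early-start (J@1, K@1, L@1, M@1, N@1) gives peak 11: d1:11  d2:8  d3:7  d4:3  d5:0  d6:0.
Shift M→2, N→5.
Schedule J@1, K@1, L@1, M@2, N@5: d1:6  d2:7  d3:7  d4:7  d5:1  d6:1 — peak 7.

7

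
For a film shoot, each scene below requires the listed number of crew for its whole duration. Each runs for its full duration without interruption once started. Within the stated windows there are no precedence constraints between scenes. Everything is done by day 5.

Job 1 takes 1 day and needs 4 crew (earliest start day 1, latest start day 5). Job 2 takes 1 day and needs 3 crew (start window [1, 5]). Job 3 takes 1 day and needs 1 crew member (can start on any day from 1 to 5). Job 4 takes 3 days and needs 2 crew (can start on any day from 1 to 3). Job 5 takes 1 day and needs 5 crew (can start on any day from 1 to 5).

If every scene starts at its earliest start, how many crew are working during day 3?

At early start, day 3 has: Job 4.
Demand: 2 = 2.

2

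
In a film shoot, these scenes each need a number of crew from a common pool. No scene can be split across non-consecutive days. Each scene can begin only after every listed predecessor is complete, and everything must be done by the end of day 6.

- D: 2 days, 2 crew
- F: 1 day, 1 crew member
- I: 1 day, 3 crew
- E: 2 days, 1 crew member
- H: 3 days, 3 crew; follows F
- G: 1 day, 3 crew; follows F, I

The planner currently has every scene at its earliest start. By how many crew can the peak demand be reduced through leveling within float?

4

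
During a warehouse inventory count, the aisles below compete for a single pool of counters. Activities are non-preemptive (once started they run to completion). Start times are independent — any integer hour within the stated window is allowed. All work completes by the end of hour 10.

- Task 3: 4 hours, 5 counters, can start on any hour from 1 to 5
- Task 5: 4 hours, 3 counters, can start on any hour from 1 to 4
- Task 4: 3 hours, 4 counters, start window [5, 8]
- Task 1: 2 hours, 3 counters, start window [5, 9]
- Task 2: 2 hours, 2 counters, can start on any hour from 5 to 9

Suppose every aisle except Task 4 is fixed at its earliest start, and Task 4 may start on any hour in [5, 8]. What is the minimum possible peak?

Task 4@5: h1:8  h2:8  h3:8  h4:8  h5:9  h6:9  h7:4  h8:0  h9:0  h10:0 → peak 9
Task 4@6: h1:8  h2:8  h3:8  h4:8  h5:5  h6:9  h7:4  h8:4  h9:0  h10:0 → peak 9
Task 4@7: h1:8  h2:8  h3:8  h4:8  h5:5  h6:5  h7:4  h8:4  h9:4  h10:0 → peak 8
Task 4@8: h1:8  h2:8  h3:8  h4:8  h5:5  h6:5  h7:0  h8:4  h9:4  h10:4 → peak 8
Best is Task 4@7, peak 8.

8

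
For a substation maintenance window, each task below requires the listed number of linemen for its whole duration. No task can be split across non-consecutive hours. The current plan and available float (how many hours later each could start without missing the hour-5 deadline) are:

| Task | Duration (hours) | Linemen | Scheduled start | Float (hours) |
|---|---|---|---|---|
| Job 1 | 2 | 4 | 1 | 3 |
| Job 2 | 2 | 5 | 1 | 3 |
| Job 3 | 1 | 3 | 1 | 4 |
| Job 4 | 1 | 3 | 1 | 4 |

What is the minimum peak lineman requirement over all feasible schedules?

Early-start (Job 1@1, Job 2@1, Job 3@1, Job 4@1) gives peak 15: h1:15  h2:9  h3:0  h4:0  h5:0.
Shift Job 2→3, Job 3→5, Job 4→5.
Schedule Job 1@1, Job 2@3, Job 3@5, Job 4@5: h1:4  h2:4  h3:5  h4:5  h5:6 — peak 6.

6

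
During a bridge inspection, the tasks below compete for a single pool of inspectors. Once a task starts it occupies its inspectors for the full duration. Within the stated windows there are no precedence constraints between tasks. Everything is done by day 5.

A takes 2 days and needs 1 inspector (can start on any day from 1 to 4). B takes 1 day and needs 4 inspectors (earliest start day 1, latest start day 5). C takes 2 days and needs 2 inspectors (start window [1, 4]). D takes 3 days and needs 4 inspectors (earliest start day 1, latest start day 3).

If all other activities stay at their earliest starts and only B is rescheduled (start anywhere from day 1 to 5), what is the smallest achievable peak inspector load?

B@1: d1:11  d2:7  d3:4  d4:0  d5:0 → peak 11
B@2: d1:7  d2:11  d3:4  d4:0  d5:0 → peak 11
B@3: d1:7  d2:7  d3:8  d4:0  d5:0 → peak 8
B@4: d1:7  d2:7  d3:4  d4:4  d5:0 → peak 7
B@5: d1:7  d2:7  d3:4  d4:0  d5:4 → peak 7
Best is B@4, peak 7.

7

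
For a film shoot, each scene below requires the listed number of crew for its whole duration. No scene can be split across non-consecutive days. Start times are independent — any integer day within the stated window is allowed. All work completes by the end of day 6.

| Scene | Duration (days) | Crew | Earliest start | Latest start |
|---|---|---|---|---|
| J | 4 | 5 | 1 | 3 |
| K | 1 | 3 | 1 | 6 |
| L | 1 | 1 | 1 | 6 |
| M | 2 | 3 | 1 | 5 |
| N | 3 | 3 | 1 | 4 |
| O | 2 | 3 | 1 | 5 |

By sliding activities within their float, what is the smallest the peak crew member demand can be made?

8

Early-start (J@1, K@1, L@1, M@1, N@1, O@1) gives peak 18: d1:18  d2:14  d3:8  d4:5  d5:0  d6:0.
Shift L→5, M→2, N→4, O→5.
Schedule J@1, K@1, L@5, M@2, N@4, O@5: d1:8  d2:8  d3:8  d4:8  d5:7  d6:6 — peak 8.
Total crew member-days = 45 over 6 days ⇒ peak ≥ ⌈45/6⌉ = 8, so 8 is optimal.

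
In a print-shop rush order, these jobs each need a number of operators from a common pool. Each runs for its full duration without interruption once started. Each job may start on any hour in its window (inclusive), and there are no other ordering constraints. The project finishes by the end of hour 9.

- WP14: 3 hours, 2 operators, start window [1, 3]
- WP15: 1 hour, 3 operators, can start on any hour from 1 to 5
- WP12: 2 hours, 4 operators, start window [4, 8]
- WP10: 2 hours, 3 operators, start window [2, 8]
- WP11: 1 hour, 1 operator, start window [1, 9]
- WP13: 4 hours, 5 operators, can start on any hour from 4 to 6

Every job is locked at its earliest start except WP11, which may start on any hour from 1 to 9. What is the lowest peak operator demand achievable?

WP11@1: h1:6  h2:5  h3:5  h4:9  h5:9  h6:5  h7:5  h8:0  h9:0 → peak 9
WP11@2: h1:5  h2:6  h3:5  h4:9  h5:9  h6:5  h7:5  h8:0  h9:0 → peak 9
WP11@3: h1:5  h2:5  h3:6  h4:9  h5:9  h6:5  h7:5  h8:0  h9:0 → peak 9
WP11@4: h1:5  h2:5  h3:5  h4:10  h5:9  h6:5  h7:5  h8:0  h9:0 → peak 10
WP11@5: h1:5  h2:5  h3:5  h4:9  h5:10  h6:5  h7:5  h8:0  h9:0 → peak 10
WP11@6: h1:5  h2:5  h3:5  h4:9  h5:9  h6:6  h7:5  h8:0  h9:0 → peak 9
WP11@7: h1:5  h2:5  h3:5  h4:9  h5:9  h6:5  h7:6  h8:0  h9:0 → peak 9
WP11@8: h1:5  h2:5  h3:5  h4:9  h5:9  h6:5  h7:5  h8:1  h9:0 → peak 9
WP11@9: h1:5  h2:5  h3:5  h4:9  h5:9  h6:5  h7:5  h8:0  h9:1 → peak 9
Best is WP11@1, peak 9.

9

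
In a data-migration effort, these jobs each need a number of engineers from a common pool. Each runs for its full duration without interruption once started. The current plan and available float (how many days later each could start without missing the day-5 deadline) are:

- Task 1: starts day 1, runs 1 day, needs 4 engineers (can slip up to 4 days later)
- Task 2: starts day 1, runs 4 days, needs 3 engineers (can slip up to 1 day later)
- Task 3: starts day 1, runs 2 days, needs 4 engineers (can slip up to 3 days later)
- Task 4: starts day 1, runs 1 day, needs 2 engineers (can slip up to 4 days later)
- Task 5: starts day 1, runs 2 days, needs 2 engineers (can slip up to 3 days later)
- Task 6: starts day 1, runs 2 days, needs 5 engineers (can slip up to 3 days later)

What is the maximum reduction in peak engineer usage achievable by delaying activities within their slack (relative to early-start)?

Early-start peak: d1:20  d2:14  d3:3  d4:3  d5:0 ⇒ 20.
Leveled (Task 1@1, Task 2@1, Task 3@2, Task 4@1, Task 5@2, Task 6@4): d1:9  d2:9  d3:9  d4:8  d5:5 ⇒ 9.
Reduction 20 − 9 = 11.

11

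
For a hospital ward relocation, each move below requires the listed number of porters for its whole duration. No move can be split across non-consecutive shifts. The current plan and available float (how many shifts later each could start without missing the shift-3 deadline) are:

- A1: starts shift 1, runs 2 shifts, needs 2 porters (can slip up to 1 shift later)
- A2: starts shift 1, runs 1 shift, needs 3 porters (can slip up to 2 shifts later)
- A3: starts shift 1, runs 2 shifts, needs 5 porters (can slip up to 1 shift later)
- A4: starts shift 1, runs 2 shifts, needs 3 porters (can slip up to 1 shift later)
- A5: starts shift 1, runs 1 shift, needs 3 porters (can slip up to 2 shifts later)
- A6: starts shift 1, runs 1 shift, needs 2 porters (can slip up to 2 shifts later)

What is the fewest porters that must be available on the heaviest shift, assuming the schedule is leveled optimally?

10

Early-start (A1@1, A2@1, A3@1, A4@1, A5@1, A6@1) gives peak 18: s1:18  s2:10  s3:0.
Shift A4→2, A5→3, A6→3.
Schedule A1@1, A2@1, A3@1, A4@2, A5@3, A6@3: s1:10  s2:10  s3:8 — peak 10.
Total porter-shifts = 28 over 3 shifts ⇒ peak ≥ ⌈28/3⌉ = 10, so 10 is optimal.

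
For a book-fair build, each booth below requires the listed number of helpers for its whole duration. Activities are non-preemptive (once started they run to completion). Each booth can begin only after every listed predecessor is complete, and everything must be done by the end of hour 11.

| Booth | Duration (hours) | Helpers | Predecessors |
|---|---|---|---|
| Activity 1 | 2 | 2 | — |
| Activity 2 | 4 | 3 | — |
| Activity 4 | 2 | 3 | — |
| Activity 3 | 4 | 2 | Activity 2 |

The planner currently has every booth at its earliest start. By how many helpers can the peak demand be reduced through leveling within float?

4

Early-start peak: h1:8  h2:8  h3:3  h4:3  h5:2  h6:2  h7:2  h8:2  h9:0  h10:0  h11:0 ⇒ 8.
Leveled (Activity 1@5, Activity 2@1, Activity 4@9, Activity 3@5): h1:3  h2:3  h3:3  h4:3  h5:4  h6:4  h7:2  h8:2  h9:3  h10:3  h11:0 ⇒ 4.
Reduction 8 − 4 = 4.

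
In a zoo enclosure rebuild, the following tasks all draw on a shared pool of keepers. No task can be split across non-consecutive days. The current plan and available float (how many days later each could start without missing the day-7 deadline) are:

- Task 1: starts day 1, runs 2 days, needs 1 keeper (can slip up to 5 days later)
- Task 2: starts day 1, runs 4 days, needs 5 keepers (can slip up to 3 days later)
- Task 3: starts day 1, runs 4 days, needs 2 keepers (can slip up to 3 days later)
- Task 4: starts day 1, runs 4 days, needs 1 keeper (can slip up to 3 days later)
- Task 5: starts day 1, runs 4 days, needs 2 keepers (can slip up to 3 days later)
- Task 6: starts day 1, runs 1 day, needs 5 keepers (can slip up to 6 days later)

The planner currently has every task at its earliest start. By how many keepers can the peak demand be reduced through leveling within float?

Early-start peak: d1:16  d2:11  d3:10  d4:10  d5:0  d6:0  d7:0 ⇒ 16.
Leveled (Task 1@1, Task 2@1, Task 3@1, Task 4@1, Task 5@3, Task 6@5): d1:9  d2:9  d3:10  d4:10  d5:7  d6:2  d7:0 ⇒ 10.
Reduction 16 − 10 = 6.

6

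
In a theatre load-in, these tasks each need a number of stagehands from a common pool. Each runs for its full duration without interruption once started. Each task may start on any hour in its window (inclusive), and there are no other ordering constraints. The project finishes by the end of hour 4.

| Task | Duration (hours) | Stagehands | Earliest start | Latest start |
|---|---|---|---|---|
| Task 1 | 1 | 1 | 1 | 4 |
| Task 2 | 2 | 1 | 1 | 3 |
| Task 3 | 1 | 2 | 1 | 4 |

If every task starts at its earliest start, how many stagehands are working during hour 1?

4

At early start, hour 1 has: Task 1, Task 2, Task 3.
Demand: 1 + 1 + 2 = 4.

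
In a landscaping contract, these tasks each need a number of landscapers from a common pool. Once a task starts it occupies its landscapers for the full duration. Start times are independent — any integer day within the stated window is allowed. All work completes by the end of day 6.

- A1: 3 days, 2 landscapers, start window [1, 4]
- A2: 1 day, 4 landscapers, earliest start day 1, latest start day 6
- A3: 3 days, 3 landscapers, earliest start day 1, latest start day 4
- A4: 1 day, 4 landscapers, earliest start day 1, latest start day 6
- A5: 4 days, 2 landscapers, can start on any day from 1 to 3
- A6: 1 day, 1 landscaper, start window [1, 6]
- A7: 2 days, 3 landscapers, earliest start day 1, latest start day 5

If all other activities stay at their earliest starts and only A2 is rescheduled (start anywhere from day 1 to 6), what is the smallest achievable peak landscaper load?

A2@1: d1:19  d2:10  d3:7  d4:2  d5:0  d6:0 → peak 19
A2@2: d1:15  d2:14  d3:7  d4:2  d5:0  d6:0 → peak 15
A2@3: d1:15  d2:10  d3:11  d4:2  d5:0  d6:0 → peak 15
A2@4: d1:15  d2:10  d3:7  d4:6  d5:0  d6:0 → peak 15
A2@5: d1:15  d2:10  d3:7  d4:2  d5:4  d6:0 → peak 15
A2@6: d1:15  d2:10  d3:7  d4:2  d5:0  d6:4 → peak 15
Best is A2@2, peak 15.

15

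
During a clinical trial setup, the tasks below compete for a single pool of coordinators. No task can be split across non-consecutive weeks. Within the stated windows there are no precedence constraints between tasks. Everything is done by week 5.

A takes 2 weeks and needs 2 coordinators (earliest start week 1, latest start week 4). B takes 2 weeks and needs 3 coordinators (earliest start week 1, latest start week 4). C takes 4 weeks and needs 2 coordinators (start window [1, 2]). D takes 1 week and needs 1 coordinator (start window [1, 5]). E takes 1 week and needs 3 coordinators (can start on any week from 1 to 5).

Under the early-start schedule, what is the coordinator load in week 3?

At early start, week 3 has: C.
Demand: 2 = 2.

2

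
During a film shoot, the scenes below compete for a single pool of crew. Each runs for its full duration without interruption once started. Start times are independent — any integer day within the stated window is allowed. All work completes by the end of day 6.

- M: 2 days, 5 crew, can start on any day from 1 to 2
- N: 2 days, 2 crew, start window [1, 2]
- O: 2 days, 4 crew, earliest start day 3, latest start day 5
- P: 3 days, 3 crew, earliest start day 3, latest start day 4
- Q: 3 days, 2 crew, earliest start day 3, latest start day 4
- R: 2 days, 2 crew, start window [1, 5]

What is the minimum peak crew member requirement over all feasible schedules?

Schedule M@1, N@1, O@3, P@3, Q@3, R@1: d1:9  d2:9  d3:9  d4:9  d5:5  d6:0 — peak 9.

9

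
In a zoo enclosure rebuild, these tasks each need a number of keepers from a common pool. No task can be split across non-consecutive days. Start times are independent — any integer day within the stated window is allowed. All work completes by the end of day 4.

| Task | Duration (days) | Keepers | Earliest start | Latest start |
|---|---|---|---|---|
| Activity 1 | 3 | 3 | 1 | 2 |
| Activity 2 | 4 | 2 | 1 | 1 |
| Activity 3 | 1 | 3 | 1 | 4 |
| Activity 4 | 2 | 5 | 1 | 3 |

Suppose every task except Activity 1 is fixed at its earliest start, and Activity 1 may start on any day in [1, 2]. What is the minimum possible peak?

Activity 1@1: d1:13  d2:10  d3:5  d4:2 → peak 13
Activity 1@2: d1:10  d2:10  d3:5  d4:5 → peak 10
Best is Activity 1@2, peak 10.

10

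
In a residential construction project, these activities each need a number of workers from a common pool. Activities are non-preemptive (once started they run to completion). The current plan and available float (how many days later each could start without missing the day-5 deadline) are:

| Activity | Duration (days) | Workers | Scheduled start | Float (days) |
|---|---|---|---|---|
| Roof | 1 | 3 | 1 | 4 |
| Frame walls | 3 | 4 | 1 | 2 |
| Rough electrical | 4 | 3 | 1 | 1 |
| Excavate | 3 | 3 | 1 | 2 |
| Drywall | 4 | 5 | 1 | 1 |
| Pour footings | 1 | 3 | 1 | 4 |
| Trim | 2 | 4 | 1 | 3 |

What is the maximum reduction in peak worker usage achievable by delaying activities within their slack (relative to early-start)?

Early-start peak: d1:25  d2:19  d3:15  d4:8  d5:0 ⇒ 25.
Leveled (Roof@1, Frame walls@1, Rough electrical@1, Excavate@1, Drywall@2, Pour footings@4, Trim@4): d1:13  d2:15  d3:15  d4:15  d5:9 ⇒ 15.
Reduction 25 − 15 = 10.

10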